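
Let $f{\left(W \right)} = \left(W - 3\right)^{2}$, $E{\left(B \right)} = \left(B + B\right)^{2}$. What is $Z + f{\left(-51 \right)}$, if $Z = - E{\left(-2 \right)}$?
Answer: $2900$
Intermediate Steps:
$E{\left(B \right)} = 4 B^{2}$ ($E{\left(B \right)} = \left(2 B\right)^{2} = 4 B^{2}$)
$f{\left(W \right)} = \left(-3 + W\right)^{2}$
$Z = -16$ ($Z = - 4 \left(-2\right)^{2} = - 4 \cdot 4 = \left(-1\right) 16 = -16$)
$Z + f{\left(-51 \right)} = -16 + \left(-3 - 51\right)^{2} = -16 + \left(-54\right)^{2} = -16 + 2916 = 2900$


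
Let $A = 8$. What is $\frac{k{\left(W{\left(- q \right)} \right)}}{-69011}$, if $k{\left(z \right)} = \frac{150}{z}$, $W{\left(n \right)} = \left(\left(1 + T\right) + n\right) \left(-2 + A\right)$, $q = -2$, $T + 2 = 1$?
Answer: $- \frac{25}{138022} \approx -0.00018113$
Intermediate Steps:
$T = -1$ ($T = -2 + 1 = -1$)
$W{\left(n \right)} = 6 n$ ($W{\left(n \right)} = \left(\left(1 - 1\right) + n\right) \left(-2 + 8\right) = \left(0 + n\right) 6 = n 6 = 6 n$)
$\frac{k{\left(W{\left(- q \right)} \right)}}{-69011} = \frac{150 \frac{1}{6 \left(\left(-1\right) \left(-2\right)\right)}}{-69011} = \frac{150}{6 \cdot 2} \left(- \frac{1}{69011}\right) = \frac{150}{12} \left(- \frac{1}{69011}\right) = 150 \cdot \frac{1}{12} \left(- \frac{1}{69011}\right) = \frac{25}{2} \left(- \frac{1}{69011}\right) = - \frac{25}{138022}$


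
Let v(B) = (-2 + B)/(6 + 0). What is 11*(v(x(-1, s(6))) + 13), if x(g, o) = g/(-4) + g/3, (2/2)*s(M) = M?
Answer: 10021/72 ≈ 139.18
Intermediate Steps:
s(M) = M
x(g, o) = g/12 (x(g, o) = g*(-¼) + g*(⅓) = -g/4 + g/3 = g/12)
v(B) = -⅓ + B/6 (v(B) = (-2 + B)/6 = (-2 + B)*(⅙) = -⅓ + B/6)
11*(v(x(-1, s(6))) + 13) = 11*((-⅓ + ((1/12)*(-1))/6) + 13) = 11*((-⅓ + (⅙)*(-1/12)) + 13) = 11*((-⅓ - 1/72) + 13) = 11*(-25/72 + 13) = 11*(911/72) = 10021/72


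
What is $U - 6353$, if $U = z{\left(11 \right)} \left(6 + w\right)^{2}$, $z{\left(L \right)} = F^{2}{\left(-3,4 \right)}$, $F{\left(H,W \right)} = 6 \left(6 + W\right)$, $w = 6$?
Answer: $512047$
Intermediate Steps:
$F{\left(H,W \right)} = 36 + 6 W$
$z{\left(L \right)} = 3600$ ($z{\left(L \right)} = \left(36 + 6 \cdot 4\right)^{2} = \left(36 + 24\right)^{2} = 60^{2} = 3600$)
$U = 518400$ ($U = 3600 \left(6 + 6\right)^{2} = 3600 \cdot 12^{2} = 3600 \cdot 144 = 518400$)
$U - 6353 = 518400 - 6353 = 512047$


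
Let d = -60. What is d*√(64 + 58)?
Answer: -60*√122 ≈ -662.72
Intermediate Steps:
d*√(64 + 58) = -60*√(64 + 58) = -60*√122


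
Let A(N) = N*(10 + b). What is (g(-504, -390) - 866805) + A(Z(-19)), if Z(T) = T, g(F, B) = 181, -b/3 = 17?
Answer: -865845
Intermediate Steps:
b = -51 (b = -3*17 = -51)
A(N) = -41*N (A(N) = N*(10 - 51) = N*(-41) = -41*N)
(g(-504, -390) - 866805) + A(Z(-19)) = (181 - 866805) - 41*(-19) = -866624 + 779 = -865845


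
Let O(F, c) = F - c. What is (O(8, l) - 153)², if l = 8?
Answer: 23409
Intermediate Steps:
(O(8, l) - 153)² = ((8 - 1*8) - 153)² = ((8 - 8) - 153)² = (0 - 153)² = (-153)² = 23409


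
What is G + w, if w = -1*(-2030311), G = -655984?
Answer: 1374327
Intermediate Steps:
w = 2030311
G + w = -655984 + 2030311 = 1374327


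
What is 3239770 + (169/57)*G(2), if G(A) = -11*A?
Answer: 184663172/57 ≈ 3.2397e+6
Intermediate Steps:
3239770 + (169/57)*G(2) = 3239770 + (169/57)*(-11*2) = 3239770 + (169*(1/57))*(-22) = 3239770 + (169/57)*(-22) = 3239770 - 3718/57 = 184663172/57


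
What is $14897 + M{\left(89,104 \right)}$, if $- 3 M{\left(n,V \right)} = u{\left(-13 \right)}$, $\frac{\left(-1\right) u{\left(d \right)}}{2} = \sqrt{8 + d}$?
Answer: $14897 + \frac{2 i \sqrt{5}}{3} \approx 14897.0 + 1.4907 i$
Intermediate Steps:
$u{\left(d \right)} = - 2 \sqrt{8 + d}$
$M{\left(n,V \right)} = \frac{2 i \sqrt{5}}{3}$ ($M{\left(n,V \right)} = - \frac{\left(-2\right) \sqrt{8 - 13}}{3} = - \frac{\left(-2\right) \sqrt{-5}}{3} = - \frac{\left(-2\right) i \sqrt{5}}{3} = \frac{2 i \sqrt{5}}{3}$)
$14897 + M{\left(89,104 \right)} = 14897 + \frac{2 i \sqrt{5}}{3}$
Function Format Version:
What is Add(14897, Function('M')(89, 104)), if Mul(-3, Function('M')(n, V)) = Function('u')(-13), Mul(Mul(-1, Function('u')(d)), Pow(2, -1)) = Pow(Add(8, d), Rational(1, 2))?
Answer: Add(14897, Mul(Rational(2, 3), I, Pow(5, Rational(1, 2)))) ≈ Add(14897., Mul(1.4907, I))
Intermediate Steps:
Function('u')(d) = Mul(-2, Pow(Add(8, d), Rational(1, 2)))
Function('M')(n, V) = Mul(Rational(2, 3), I, Pow(5, Rational(1, 2))) (Function('M')(n, V) = Mul(Rational(-1, 3), Mul(-2, Pow(Add(8, -13), Rational(1, 2)))) = Mul(Rational(-1, 3), Mul(-2, Pow(-5, Rational(1, 2)))) = Mul(Rational(-1, 3), Mul(-2, Mul(I, Pow(5, Rational(1, 2))))) = Mul(Rational(-1, 3), Mul(-2, I, Pow(5, Rational(1, 2)))) = Mul(Rational(2, 3), I, Pow(5, Rational(1, 2))))
Add(14897, Function('M')(89, 104)) = Add(14897, Mul(Rational(2, 3), I, Pow(5, Rational(1, 2))))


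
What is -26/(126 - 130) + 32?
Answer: 77/2 ≈ 38.500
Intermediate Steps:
-26/(126 - 130) + 32 = -26/(-4) + 32 = -¼*(-26) + 32 = 13/2 + 32 = 77/2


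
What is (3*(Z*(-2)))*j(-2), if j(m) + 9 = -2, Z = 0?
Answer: 0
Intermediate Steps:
j(m) = -11 (j(m) = -9 - 2 = -11)
(3*(Z*(-2)))*j(-2) = (3*(0*(-2)))*(-11) = (3*0)*(-11) = 0*(-11) = 0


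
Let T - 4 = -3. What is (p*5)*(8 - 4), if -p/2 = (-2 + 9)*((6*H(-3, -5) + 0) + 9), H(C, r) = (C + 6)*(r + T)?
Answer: 17640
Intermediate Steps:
T = 1 (T = 4 - 3 = 1)
H(C, r) = (1 + r)*(6 + C) (H(C, r) = (C + 6)*(r + 1) = (6 + C)*(1 + r) = (1 + r)*(6 + C))
p = 882 (p = -2*(-2 + 9)*((6*(6 - 3 + 6*(-5) - 3*(-5)) + 0) + 9) = -14*((6*(6 - 3 - 30 + 15) + 0) + 9) = -14*((6*(-12) + 0) + 9) = -14*((-72 + 0) + 9) = -14*(-72 + 9) = -14*(-63) = -2*(-441) = 882)
(p*5)*(8 - 4) = (882*5)*(8 - 4) = 4410*4 = 17640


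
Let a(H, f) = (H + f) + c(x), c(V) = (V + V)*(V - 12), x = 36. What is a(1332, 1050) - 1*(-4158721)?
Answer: 4162831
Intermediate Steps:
c(V) = 2*V*(-12 + V) (c(V) = (2*V)*(-12 + V) = 2*V*(-12 + V))
a(H, f) = 1728 + H + f (a(H, f) = (H + f) + 2*36*(-12 + 36) = (H + f) + 2*36*24 = (H + f) + 1728 = 1728 + H + f)
a(1332, 1050) - 1*(-4158721) = (1728 + 1332 + 1050) - 1*(-4158721) = 4110 + 4158721 = 4162831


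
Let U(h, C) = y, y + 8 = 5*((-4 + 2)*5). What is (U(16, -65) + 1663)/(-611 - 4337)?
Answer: -1605/4948 ≈ -0.32437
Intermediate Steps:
y = -58 (y = -8 + 5*((-4 + 2)*5) = -8 + 5*(-2*5) = -8 + 5*(-10) = -8 - 50 = -58)
U(h, C) = -58
(U(16, -65) + 1663)/(-611 - 4337) = (-58 + 1663)/(-611 - 4337) = 1605/(-4948) = 1605*(-1/4948) = -1605/4948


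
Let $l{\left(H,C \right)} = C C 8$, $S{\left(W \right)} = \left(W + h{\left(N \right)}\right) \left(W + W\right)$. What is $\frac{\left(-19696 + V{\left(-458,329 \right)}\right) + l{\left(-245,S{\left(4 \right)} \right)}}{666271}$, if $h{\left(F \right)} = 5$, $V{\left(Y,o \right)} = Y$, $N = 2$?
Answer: $\frac{21318}{666271} \approx 0.031996$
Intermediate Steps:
$S{\left(W \right)} = 2 W \left(5 + W\right)$ ($S{\left(W \right)} = \left(W + 5\right) \left(W + W\right) = \left(5 + W\right) 2 W = 2 W \left(5 + W\right)$)
$l{\left(H,C \right)} = 8 C^{2}$ ($l{\left(H,C \right)} = C^{2} \cdot 8 = 8 C^{2}$)
$\frac{\left(-19696 + V{\left(-458,329 \right)}\right) + l{\left(-245,S{\left(4 \right)} \right)}}{666271} = \frac{\left(-19696 - 458\right) + 8 \left(2 \cdot 4 \left(5 + 4\right)\right)^{2}}{666271} = \left(-20154 + 8 \left(2 \cdot 4 \cdot 9\right)^{2}\right) \frac{1}{666271} = \left(-20154 + 8 \cdot 72^{2}\right) \frac{1}{666271} = \left(-20154 + 8 \cdot 5184\right) \frac{1}{666271} = \left(-20154 + 41472\right) \frac{1}{666271} = 21318 \cdot \frac{1}{666271} = \frac{21318}{666271}$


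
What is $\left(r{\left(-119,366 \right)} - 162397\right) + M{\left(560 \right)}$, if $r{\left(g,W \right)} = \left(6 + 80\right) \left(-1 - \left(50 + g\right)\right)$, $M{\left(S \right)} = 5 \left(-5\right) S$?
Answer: $-170549$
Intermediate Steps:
$M{\left(S \right)} = - 25 S$
$r{\left(g,W \right)} = -4386 - 86 g$ ($r{\left(g,W \right)} = 86 \left(-51 - g\right) = -4386 - 86 g$)
$\left(r{\left(-119,366 \right)} - 162397\right) + M{\left(560 \right)} = \left(\left(-4386 - -10234\right) - 162397\right) - 14000 = \left(\left(-4386 + 10234\right) - 162397\right) - 14000 = \left(5848 - 162397\right) - 14000 = -156549 - 14000 = -170549$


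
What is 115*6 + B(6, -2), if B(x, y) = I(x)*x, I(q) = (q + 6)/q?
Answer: 702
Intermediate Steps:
I(q) = (6 + q)/q
B(x, y) = 6 + x (B(x, y) = ((6 + x)/x)*x = 6 + x)
115*6 + B(6, -2) = 115*6 + (6 + 6) = 690 + 12 = 702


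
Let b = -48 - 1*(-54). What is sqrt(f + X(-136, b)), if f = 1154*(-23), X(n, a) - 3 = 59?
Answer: 4*I*sqrt(1655) ≈ 162.73*I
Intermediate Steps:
b = 6 (b = -48 + 54 = 6)
X(n, a) = 62 (X(n, a) = 3 + 59 = 62)
f = -26542
sqrt(f + X(-136, b)) = sqrt(-26542 + 62) = sqrt(-26480) = 4*I*sqrt(1655)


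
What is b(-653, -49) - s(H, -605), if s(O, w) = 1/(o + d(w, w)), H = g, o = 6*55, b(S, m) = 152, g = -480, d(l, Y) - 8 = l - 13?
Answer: 42561/280 ≈ 152.00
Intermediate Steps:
d(l, Y) = -5 + l (d(l, Y) = 8 + (l - 13) = 8 + (-13 + l) = -5 + l)
o = 330
H = -480
s(O, w) = 1/(325 + w) (s(O, w) = 1/(330 + (-5 + w)) = 1/(325 + w))
b(-653, -49) - s(H, -605) = 152 - 1/(325 - 605) = 152 - 1/(-280) = 152 - 1*(-1/280) = 152 + 1/280 = 42561/280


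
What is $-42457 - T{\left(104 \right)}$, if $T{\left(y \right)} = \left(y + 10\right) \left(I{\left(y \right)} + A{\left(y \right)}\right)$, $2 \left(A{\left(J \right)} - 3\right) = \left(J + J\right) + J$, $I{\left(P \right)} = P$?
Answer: $-72439$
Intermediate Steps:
$A{\left(J \right)} = 3 + \frac{3 J}{2}$ ($A{\left(J \right)} = 3 + \frac{\left(J + J\right) + J}{2} = 3 + \frac{2 J + J}{2} = 3 + \frac{3 J}{2}$)
$T{\left(y \right)} = \left(3 + \frac{5 y}{2}\right) \left(10 + y\right)$ ($T{\left(y \right)} = \left(y + 10\right) \left(y + \left(3 + \frac{3 y}{2}\right)\right) = \left(10 + y\right) \left(3 + \frac{5 y}{2}\right) = \left(3 + \frac{5 y}{2}\right) \left(10 + y\right)$)
$-42457 - T{\left(104 \right)} = -42457 - \left(30 + 28 \cdot 104 + \frac{5 \cdot 104^{2}}{2}\right) = -42457 - \left(30 + 2912 + \frac{5}{2} \cdot 10816\right) = -42457 - \left(30 + 2912 + 27040\right) = -42457 - 29982 = -72439$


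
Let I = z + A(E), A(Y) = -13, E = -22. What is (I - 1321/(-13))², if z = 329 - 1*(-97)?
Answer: 44756100/169 ≈ 2.6483e+5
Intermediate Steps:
z = 426 (z = 329 + 97 = 426)
I = 413 (I = 426 - 13 = 413)
(I - 1321/(-13))² = (413 - 1321/(-13))² = (413 - 1321*(-1/13))² = (413 + 1321/13)² = (6690/13)² = 44756100/169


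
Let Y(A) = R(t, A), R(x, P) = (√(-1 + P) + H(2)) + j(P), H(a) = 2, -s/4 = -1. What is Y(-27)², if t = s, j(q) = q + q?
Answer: 2676 - 208*I*√7 ≈ 2676.0 - 550.32*I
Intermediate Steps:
s = 4 (s = -4*(-1) = 4)
j(q) = 2*q
t = 4
R(x, P) = 2 + √(-1 + P) + 2*P (R(x, P) = (√(-1 + P) + 2) + 2*P = (2 + √(-1 + P)) + 2*P = 2 + √(-1 + P) + 2*P)
Y(A) = 2 + √(-1 + A) + 2*A
Y(-27)² = (2 + √(-1 - 27) + 2*(-27))² = (2 + √(-28) - 54)² = (2 + 2*I*√7 - 54)² = (-52 + 2*I*√7)²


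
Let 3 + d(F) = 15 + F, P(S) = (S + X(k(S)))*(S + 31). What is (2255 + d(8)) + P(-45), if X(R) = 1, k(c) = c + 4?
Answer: 2891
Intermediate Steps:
k(c) = 4 + c
P(S) = (1 + S)*(31 + S) (P(S) = (S + 1)*(S + 31) = (1 + S)*(31 + S))
d(F) = 12 + F (d(F) = -3 + (15 + F) = 12 + F)
(2255 + d(8)) + P(-45) = (2255 + (12 + 8)) + (31 + (-45)**2 + 32*(-45)) = (2255 + 20) + (31 + 2025 - 1440) = 2275 + 616 = 2891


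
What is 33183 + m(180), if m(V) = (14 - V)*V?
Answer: 3303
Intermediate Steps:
m(V) = V*(14 - V)
33183 + m(180) = 33183 + 180*(14 - 1*180) = 33183 + 180*(14 - 180) = 33183 + 180*(-166) = 33183 - 29880 = 3303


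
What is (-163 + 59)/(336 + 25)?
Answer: -104/361 ≈ -0.28809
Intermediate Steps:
(-163 + 59)/(336 + 25) = -104/361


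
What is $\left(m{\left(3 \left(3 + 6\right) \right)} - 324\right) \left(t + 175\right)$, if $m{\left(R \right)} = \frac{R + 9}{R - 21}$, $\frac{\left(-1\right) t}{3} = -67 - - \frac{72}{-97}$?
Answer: $- \frac{11666784}{97} \approx -1.2028 \cdot 10^{5}$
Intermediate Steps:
$t = \frac{19713}{97}$ ($t = - 3 \left(-67 - - \frac{72}{-97}\right) = - 3 \left(-67 - \left(-72\right) \left(- \frac{1}{97}\right)\right) = - 3 \left(-67 - \frac{72}{97}\right) = \left(-3\right) \left(- \frac{6571}{97}\right) = \frac{19713}{97} \approx 203.23$)
$m{\left(R \right)} = \frac{9 + R}{-21 + R}$
$\left(m{\left(3 \left(3 + 6\right) \right)} - 324\right) \left(t + 175\right) = \left(\frac{9 + 3 \left(3 + 6\right)}{-21 + 3 \left(3 + 6\right)} - 324\right) \left(\frac{19713}{97} + 175\right) = \left(\frac{9 + 3 \cdot 9}{-21 + 3 \cdot 9} - 324\right) \frac{36688}{97} = \left(\frac{9 + 27}{-21 + 27} - 324\right) \frac{36688}{97} = \left(\frac{1}{6} \cdot 36 - 324\right) \frac{36688}{97} = \left(6 - 324\right) \frac{36688}{97} = \left(-318\right) \frac{36688}{97} = - \frac{11666784}{97}$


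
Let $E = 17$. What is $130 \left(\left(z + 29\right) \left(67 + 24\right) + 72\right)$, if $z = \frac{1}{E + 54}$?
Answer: $\frac{25034360}{71} \approx 3.526 \cdot 10^{5}$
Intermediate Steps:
$z = \frac{1}{71}$ ($z = \frac{1}{17 + 54} = \frac{1}{71} \approx 0.014085$)
$130 \left(\left(z + 29\right) \left(67 + 24\right) + 72\right) = 130 \left(\left(\frac{1}{71} + 29\right) \left(67 + 24\right) + 72\right) = 130 \left(\frac{2060}{71} \cdot 91 + 72\right) = 130 \left(\frac{187460}{71} + 72\right) = 130 \cdot \frac{192572}{71} = \frac{25034360}{71}$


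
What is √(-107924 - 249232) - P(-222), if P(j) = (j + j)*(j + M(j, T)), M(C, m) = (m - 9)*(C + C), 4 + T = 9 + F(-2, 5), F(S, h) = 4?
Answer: -98568 + 6*I*√9921 ≈ -98568.0 + 597.63*I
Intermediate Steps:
T = 9 (T = -4 + (9 + 4) = -4 + 13 = 9)
M(C, m) = 2*C*(-9 + m) (M(C, m) = (-9 + m)*(2*C) = 2*C*(-9 + m))
P(j) = 2*j² (P(j) = (j + j)*(j + 2*j*(-9 + 9)) = (2*j)*(j + 2*j*0) = (2*j)*(j + 0) = (2*j)*j = 2*j²)
√(-107924 - 249232) - P(-222) = √(-107924 - 249232) - 2*(-222)² = √(-357156) - 2*49284 = 6*I*√9921 - 1*98568 = 6*I*√9921 - 98568 = -98568 + 6*I*√9921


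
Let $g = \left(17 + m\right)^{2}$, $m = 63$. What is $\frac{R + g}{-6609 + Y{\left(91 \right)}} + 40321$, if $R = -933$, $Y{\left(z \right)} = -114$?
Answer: $\frac{271072616}{6723} \approx 40320.0$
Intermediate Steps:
$g = 6400$ ($g = \left(17 + 63\right)^{2} = 80^{2} = 6400$)
$\frac{R + g}{-6609 + Y{\left(91 \right)}} + 40321 = \frac{-933 + 6400}{-6609 - 114} + 40321 = \frac{5467}{-6723} + 40321 = 5467 \left(- \frac{1}{6723}\right) + 40321 = - \frac{5467}{6723} + 40321 = \frac{271072616}{6723}$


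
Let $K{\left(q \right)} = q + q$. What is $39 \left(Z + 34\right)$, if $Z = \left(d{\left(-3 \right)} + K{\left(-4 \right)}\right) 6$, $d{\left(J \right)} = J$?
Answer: $-1248$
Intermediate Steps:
$K{\left(q \right)} = 2 q$
$Z = -66$ ($Z = \left(-3 + 2 \left(-4\right)\right) 6 = \left(-3 - 8\right) 6 = \left(-11\right) 6 = -66$)
$39 \left(Z + 34\right) = 39 \left(-66 + 34\right) = 39 \left(-32\right) = -1248$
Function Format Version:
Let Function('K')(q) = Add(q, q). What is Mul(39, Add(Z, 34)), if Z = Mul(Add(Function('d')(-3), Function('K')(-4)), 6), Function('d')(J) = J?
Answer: -1248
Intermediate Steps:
Function('K')(q) = Mul(2, q)
Z = -66 (Z = Mul(Add(-3, Mul(2, -4)), 6) = Mul(Add(-3, -8), 6) = Mul(-11, 6) = -66)
Mul(39, Add(Z, 34)) = Mul(39, Add(-66, 34)) = Mul(39, -32) = -1248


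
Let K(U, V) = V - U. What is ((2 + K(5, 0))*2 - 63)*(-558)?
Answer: 38502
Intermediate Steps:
((2 + K(5, 0))*2 - 63)*(-558) = ((2 + (0 - 1*5))*2 - 63)*(-558) = ((2 + (0 - 5))*2 - 63)*(-558) = ((2 - 5)*2 - 63)*(-558) = (-3*2 - 63)*(-558) = (-6 - 63)*(-558) = -69*(-558) = 38502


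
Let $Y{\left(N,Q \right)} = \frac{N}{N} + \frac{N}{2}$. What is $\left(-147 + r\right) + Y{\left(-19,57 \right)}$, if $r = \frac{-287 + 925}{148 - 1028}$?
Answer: $- \frac{6249}{40} \approx -156.23$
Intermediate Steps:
$Y{\left(N,Q \right)} = 1 + \frac{N}{2}$ ($Y{\left(N,Q \right)} = 1 + N \frac{1}{2} = 1 + \frac{N}{2}$)
$r = - \frac{29}{40}$ ($r = \frac{638}{-880} = 638 \left(- \frac{1}{880}\right) = - \frac{29}{40} \approx -0.725$)
$\left(-147 + r\right) + Y{\left(-19,57 \right)} = \left(-147 - \frac{29}{40}\right) + \left(1 + \frac{1}{2} \left(-19\right)\right) = - \frac{5909}{40} + \left(1 - \frac{19}{2}\right) = - \frac{5909}{40} - \frac{17}{2} = - \frac{6249}{40}$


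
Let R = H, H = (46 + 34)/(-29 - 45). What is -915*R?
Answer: 36600/37 ≈ 989.19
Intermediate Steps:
H = -40/37 (H = 80/(-74) = 80*(-1/74) = -40/37 ≈ -1.0811)
R = -40/37 ≈ -1.0811
-915*R = -915*(-40/37) = 36600/37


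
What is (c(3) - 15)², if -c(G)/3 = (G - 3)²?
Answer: 225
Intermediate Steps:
c(G) = -3*(-3 + G)² (c(G) = -3*(G - 3)² = -3*(-3 + G)²)
(c(3) - 15)² = (-3*(-3 + 3)² - 15)² = (-3*0² - 15)² = (-3*0 - 15)² = (0 - 15)² = (-15)² = 225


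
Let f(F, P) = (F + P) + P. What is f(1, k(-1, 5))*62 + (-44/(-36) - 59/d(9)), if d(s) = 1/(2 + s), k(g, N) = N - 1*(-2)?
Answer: 2540/9 ≈ 282.22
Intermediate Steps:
k(g, N) = 2 + N (k(g, N) = N + 2 = 2 + N)
f(F, P) = F + 2*P
f(1, k(-1, 5))*62 + (-44/(-36) - 59/d(9)) = (1 + 2*(2 + 5))*62 + (-44/(-36) - 59/(1/(2 + 9))) = (1 + 2*7)*62 + (-44*(-1/36) - 59/(1/11)) = (1 + 14)*62 + (11/9 - 59/1/11) = 15*62 + (11/9 - 59*11) = 930 + (11/9 - 649) = 930 - 5830/9 = 2540/9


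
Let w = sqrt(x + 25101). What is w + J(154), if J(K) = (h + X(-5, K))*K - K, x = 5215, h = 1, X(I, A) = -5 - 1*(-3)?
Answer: -308 + 2*sqrt(7579) ≈ -133.89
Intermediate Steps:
X(I, A) = -2 (X(I, A) = -5 + 3 = -2)
J(K) = -2*K (J(K) = (1 - 2)*K - K = -K - K = -2*K)
w = 2*sqrt(7579) (w = sqrt(5215 + 25101) = sqrt(30316) = 2*sqrt(7579) ≈ 174.11)
w + J(154) = 2*sqrt(7579) - 2*154 = 2*sqrt(7579) - 308 = -308 + 2*sqrt(7579)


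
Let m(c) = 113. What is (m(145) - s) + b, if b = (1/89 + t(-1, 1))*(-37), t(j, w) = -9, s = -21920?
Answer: 1990537/89 ≈ 22366.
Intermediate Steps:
b = 29600/89 (b = (1/89 - 9)*(-37) = -800/89*(-37) = 29600/89 ≈ 332.58)
(m(145) - s) + b = (113 - 1*(-21920)) + 29600/89 = (113 + 21920) + 29600/89 = 22033 + 29600/89 = 1990537/89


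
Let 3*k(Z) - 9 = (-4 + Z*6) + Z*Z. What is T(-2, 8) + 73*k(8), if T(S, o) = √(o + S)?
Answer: 2847 + √6 ≈ 2849.4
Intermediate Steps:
T(S, o) = √(S + o)
k(Z) = 5/3 + 2*Z + Z²/3 (k(Z) = 3 + ((-4 + Z*6) + Z*Z)/3 = 3 + ((-4 + 6*Z) + Z²)/3 = 3 + (-4 + Z² + 6*Z)/3 = 3 + (-4/3 + 2*Z + Z²/3) = 5/3 + 2*Z + Z²/3)
T(-2, 8) + 73*k(8) = √(-2 + 8) + 73*(5/3 + 2*8 + (⅓)*8²) = √6 + 73*(5/3 + 16 + (⅓)*64) = √6 + 73*(5/3 + 16 + 64/3) = √6 + 73*39 = √6 + 2847 = 2847 + √6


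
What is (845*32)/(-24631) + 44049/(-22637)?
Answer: -1697075399/557571947 ≈ -3.0437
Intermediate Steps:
(845*32)/(-24631) + 44049/(-22637) = 27040*(-1/24631) + 44049*(-1/22637) = -27040/24631 - 44049/22637 = -1697075399/557571947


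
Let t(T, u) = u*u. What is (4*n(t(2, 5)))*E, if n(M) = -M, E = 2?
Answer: -200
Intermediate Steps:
t(T, u) = u²
(4*n(t(2, 5)))*E = (4*(-1*5²))*2 = (4*(-1*25))*2 = (4*(-25))*2 = -100*2 = -200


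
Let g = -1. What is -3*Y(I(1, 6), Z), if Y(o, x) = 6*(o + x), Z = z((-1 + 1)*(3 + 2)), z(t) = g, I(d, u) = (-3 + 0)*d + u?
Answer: -36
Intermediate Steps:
I(d, u) = u - 3*d (I(d, u) = -3*d + u = u - 3*d)
z(t) = -1
Z = -1
Y(o, x) = 6*o + 6*x
-3*Y(I(1, 6), Z) = -3*(6*(6 - 3*1) + 6*(-1)) = -3*(6*(6 - 3) - 6) = -3*(6*3 - 6) = -3*(18 - 6) = -3*12 = -36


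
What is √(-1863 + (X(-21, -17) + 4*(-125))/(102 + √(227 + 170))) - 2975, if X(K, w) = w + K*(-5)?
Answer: -2975 + I*√(190438 + 1863*√397)/√(102 + √397) ≈ -2975.0 + 43.202*I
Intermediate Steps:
X(K, w) = w - 5*K
√(-1863 + (X(-21, -17) + 4*(-125))/(102 + √(227 + 170))) - 2975 = √(-1863 + ((-17 - 5*(-21)) + 4*(-125))/(102 + √(227 + 170))) - 2975 = √(-1863 + ((-17 + 105) - 500)/(102 + √397)) - 2975 = √(-1863 + (88 - 500)/(102 + √397)) - 2975 = √(-1863 - 412/(102 + √397)) - 2975 = -2975 + √(-1863 - 412/(102 + √397))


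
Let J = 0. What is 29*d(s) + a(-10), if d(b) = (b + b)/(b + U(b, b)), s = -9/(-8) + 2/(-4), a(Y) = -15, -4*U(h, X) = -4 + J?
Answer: 95/13 ≈ 7.3077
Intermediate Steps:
U(h, X) = 1 (U(h, X) = -(-4 + 0)/4 = -1/4*(-4) = 1)
s = 5/8 (s = -9*(-1/8) + 2*(-1/4) = 9/8 - 1/2 = 5/8 ≈ 0.62500)
d(b) = 2*b/(1 + b) (d(b) = (b + b)/(b + 1) = (2*b)/(1 + b) = 2*b/(1 + b))
29*d(s) + a(-10) = 29*(2*(5/8)/(1 + 5/8)) - 15 = 29*(2*(5/8)/(13/8)) - 15 = 29*(2*(5/8)*(8/13)) - 15 = 29*(10/13) - 15 = 290/13 - 15 = 95/13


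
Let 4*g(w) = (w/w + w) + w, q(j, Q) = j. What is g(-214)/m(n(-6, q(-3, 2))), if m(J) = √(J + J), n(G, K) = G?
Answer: 427*I*√3/24 ≈ 30.816*I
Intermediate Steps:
m(J) = √2*√J (m(J) = √(2*J) = √2*√J)
g(w) = ¼ + w/2 (g(w) = ((w/w + w) + w)/4 = ((1 + w) + w)/4 = (1 + 2*w)/4 = ¼ + w/2)
g(-214)/m(n(-6, q(-3, 2))) = (¼ + (½)*(-214))/((√2*√(-6))) = (¼ - 107)/((√2*(I*√6))) = -427*(-I*√3/6)/4 = -(-427)*I*√3/24 = 427*I*√3/24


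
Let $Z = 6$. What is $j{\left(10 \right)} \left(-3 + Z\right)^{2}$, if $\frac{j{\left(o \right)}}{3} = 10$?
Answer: $270$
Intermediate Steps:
$j{\left(o \right)} = 30$ ($j{\left(o \right)} = 3 \cdot 10 = 30$)
$j{\left(10 \right)} \left(-3 + Z\right)^{2} = 30 \left(-3 + 6\right)^{2} = 30 \cdot 3^{2} = 30 \cdot 9 = 270$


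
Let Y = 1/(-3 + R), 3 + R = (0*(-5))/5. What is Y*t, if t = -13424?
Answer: 6712/3 ≈ 2237.3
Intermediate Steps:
R = -3 (R = -3 + (0*(-5))/5 = -3 + 0*(⅕) = -3 + 0 = -3)
Y = -⅙ (Y = 1/(-3 - 3) = 1/(-6) = -⅙ ≈ -0.16667)
Y*t = -⅙*(-13424) = 6712/3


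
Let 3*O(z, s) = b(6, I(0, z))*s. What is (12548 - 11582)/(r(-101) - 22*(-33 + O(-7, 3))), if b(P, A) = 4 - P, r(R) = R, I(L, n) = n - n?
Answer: 322/223 ≈ 1.4439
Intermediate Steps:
I(L, n) = 0
O(z, s) = -2*s/3 (O(z, s) = ((4 - 1*6)*s)/3 = ((4 - 6)*s)/3 = (-2*s)/3 = -2*s/3)
(12548 - 11582)/(r(-101) - 22*(-33 + O(-7, 3))) = (12548 - 11582)/(-101 - 22*(-33 - ⅔*3)) = 966/(-101 - 22*(-33 - 2)) = 966/(-101 - 22*(-35)) = 966/(-101 + 770) = 966/669 = 966*(1/669) = 322/223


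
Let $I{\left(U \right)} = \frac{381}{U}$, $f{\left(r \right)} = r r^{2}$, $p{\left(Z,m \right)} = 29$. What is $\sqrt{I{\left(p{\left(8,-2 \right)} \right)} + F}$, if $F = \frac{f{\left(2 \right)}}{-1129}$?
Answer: $\frac{\sqrt{14075912497}}{32741} \approx 3.6236$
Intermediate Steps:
$f{\left(r \right)} = r^{3}$
$F = - \frac{8}{1129}$ ($F = \frac{2^{3}}{-1129} = 8 \left(- \frac{1}{1129}\right) = - \frac{8}{1129} \approx -0.0070859$)
$\sqrt{I{\left(p{\left(8,-2 \right)} \right)} + F} = \sqrt{\frac{381}{29} - \frac{8}{1129}} = \sqrt{\frac{429917}{32741}} = \frac{\sqrt{14075912497}}{32741}$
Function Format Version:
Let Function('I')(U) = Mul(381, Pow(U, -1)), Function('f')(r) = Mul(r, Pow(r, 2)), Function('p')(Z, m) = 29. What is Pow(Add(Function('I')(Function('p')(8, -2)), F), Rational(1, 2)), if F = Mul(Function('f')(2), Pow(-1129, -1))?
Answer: Mul(Rational(1, 32741), Pow(14075912497, Rational(1, 2))) ≈ 3.6236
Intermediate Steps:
Function('f')(r) = Pow(r, 3)
F = Rational(-8, 1129) (F = Mul(Pow(2, 3), Pow(-1129, -1)) = Mul(8, Rational(-1, 1129)) = Rational(-8, 1129) ≈ -0.0070859)
Pow(Add(Function('I')(Function('p')(8, -2)), F), Rational(1, 2)) = Pow(Add(Mul(381, Pow(29, -1)), Rational(-8, 1129)), Rational(1, 2)) = Pow(Add(Mul(381, Rational(1, 29)), Rational(-8, 1129)), Rational(1, 2)) = Pow(Add(Rational(381, 29), Rational(-8, 1129)), Rational(1, 2)) = Pow(Rational(429917, 32741), Rational(1, 2)) = Mul(Rational(1, 32741), Pow(14075912497, Rational(1, 2)))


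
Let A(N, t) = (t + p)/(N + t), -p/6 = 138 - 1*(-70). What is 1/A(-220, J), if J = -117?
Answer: 337/1365 ≈ 0.24689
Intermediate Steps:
p = -1248 (p = -6*(138 - 1*(-70)) = -6*(138 + 70) = -6*208 = -1248)
A(N, t) = (-1248 + t)/(N + t) (A(N, t) = (t - 1248)/(N + t) = (-1248 + t)/(N + t))
1/A(-220, J) = 1/((-1248 - 117)/(-220 - 117)) = 1/(-1365/(-337)) = 1/(-1/337*(-1365)) = 1/(1365/337) = 337/1365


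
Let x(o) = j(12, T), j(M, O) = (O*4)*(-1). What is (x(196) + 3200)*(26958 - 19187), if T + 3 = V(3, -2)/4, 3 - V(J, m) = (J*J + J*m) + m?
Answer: 24944910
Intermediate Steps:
V(J, m) = 3 - m - J**2 - J*m (V(J, m) = 3 - ((J*J + J*m) + m) = 3 - ((J**2 + J*m) + m) = 3 - (m + J**2 + J*m) = 3 + (-m - J**2 - J*m) = 3 - m - J**2 - J*m)
T = -5/2 (T = -3 + (3 - 1*(-2) - 1*3**2 - 1*3*(-2))/4 = -3 + (3 + 2 - 1*9 + 6)*(1/4) = -3 + (3 + 2 - 9 + 6)*(1/4) = -3 + 2*(1/4) = -3 + 1/2 = -5/2 ≈ -2.5000)
j(M, O) = -4*O (j(M, O) = (4*O)*(-1) = -4*O)
x(o) = 10 (x(o) = -4*(-5/2) = 10)
(x(196) + 3200)*(26958 - 19187) = (10 + 3200)*(26958 - 19187) = 3210*7771 = 24944910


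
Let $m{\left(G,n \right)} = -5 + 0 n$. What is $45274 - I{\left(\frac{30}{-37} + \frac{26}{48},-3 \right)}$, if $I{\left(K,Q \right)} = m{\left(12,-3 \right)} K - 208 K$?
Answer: $\frac{13384135}{296} \approx 45217.0$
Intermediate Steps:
$m{\left(G,n \right)} = -5$ ($m{\left(G,n \right)} = -5 + 0 = -5$)
$I{\left(K,Q \right)} = - 213 K$ ($I{\left(K,Q \right)} = - 5 K - 208 K = - 213 K$)
$45274 - I{\left(\frac{30}{-37} + \frac{26}{48},-3 \right)} = 45274 - - 213 \left(\frac{30}{-37} + \frac{26}{48}\right) = 45274 - - 213 \left(30 \left(- \frac{1}{37}\right) + 26 \cdot \frac{1}{48}\right) = 45274 - - 213 \left(- \frac{30}{37} + \frac{13}{24}\right) = 45274 - \left(-213\right) \left(- \frac{239}{888}\right) = 45274 - \frac{16969}{296} = \frac{13384135}{296}$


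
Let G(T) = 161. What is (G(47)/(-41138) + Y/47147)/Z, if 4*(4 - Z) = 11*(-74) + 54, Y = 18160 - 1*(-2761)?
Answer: 853057431/376269457484 ≈ 0.0022671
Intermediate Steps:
Y = 20921 (Y = 18160 + 2761 = 20921)
Z = 194 (Z = 4 - (11*(-74) + 54)/4 = 4 - (-814 + 54)/4 = 4 - 1/4*(-760) = 4 + 190 = 194)
(G(47)/(-41138) + Y/47147)/Z = (161/(-41138) + 20921/47147)/194 = (161*(-1/41138) + 20921*(1/47147))*(1/194) = (-161/41138 + 20921/47147)*(1/194) = (853057431/1939533286)*(1/194) = 853057431/376269457484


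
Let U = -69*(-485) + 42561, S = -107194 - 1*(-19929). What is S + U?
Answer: -11239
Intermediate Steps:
S = -87265 (S = -107194 + 19929 = -87265)
U = 76026 (U = 33465 + 42561 = 76026)
S + U = -87265 + 76026 = -11239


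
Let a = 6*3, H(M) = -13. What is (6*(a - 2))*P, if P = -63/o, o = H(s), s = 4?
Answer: 6048/13 ≈ 465.23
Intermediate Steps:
o = -13
a = 18
P = 63/13 (P = -63/(-13) = -63*(-1/13) = 63/13 ≈ 4.8462)
(6*(a - 2))*P = (6*(18 - 2))*(63/13) = (6*16)*(63/13) = 96*(63/13) = 6048/13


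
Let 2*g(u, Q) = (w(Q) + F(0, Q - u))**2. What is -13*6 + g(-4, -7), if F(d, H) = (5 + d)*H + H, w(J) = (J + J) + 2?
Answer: 372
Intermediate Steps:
w(J) = 2 + 2*J (w(J) = 2*J + 2 = 2 + 2*J)
F(d, H) = H + H*(5 + d) (F(d, H) = H*(5 + d) + H = H + H*(5 + d))
g(u, Q) = (2 - 6*u + 8*Q)**2/2 (g(u, Q) = ((2 + 2*Q) + (Q - u)*(6 + 0))**2/2 = ((2 + 2*Q) + (Q - u)*6)**2/2 = ((2 + 2*Q) + (-6*u + 6*Q))**2/2 = (2 - 6*u + 8*Q)**2/2)
-13*6 + g(-4, -7) = -13*6 + 2*(1 - 3*(-4) + 4*(-7))**2 = -78 + 2*(1 + 12 - 28)**2 = -78 + 2*(-15)**2 = -78 + 2*225 = -78 + 450 = 372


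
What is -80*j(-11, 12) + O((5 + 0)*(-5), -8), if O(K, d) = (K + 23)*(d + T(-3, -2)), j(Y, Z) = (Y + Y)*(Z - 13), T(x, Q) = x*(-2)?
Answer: -1756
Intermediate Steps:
T(x, Q) = -2*x
j(Y, Z) = 2*Y*(-13 + Z) (j(Y, Z) = (2*Y)*(-13 + Z) = 2*Y*(-13 + Z))
O(K, d) = (6 + d)*(23 + K) (O(K, d) = (K + 23)*(d - 2*(-3)) = (23 + K)*(d + 6) = (23 + K)*(6 + d) = (6 + d)*(23 + K))
-80*j(-11, 12) + O((5 + 0)*(-5), -8) = -160*(-11)*(-13 + 12) + (138 + 6*((5 + 0)*(-5)) + 23*(-8) + ((5 + 0)*(-5))*(-8)) = -160*(-11)*(-1) + (138 + 6*(5*(-5)) - 184 + (5*(-5))*(-8)) = -80*22 + (138 + 6*(-25) - 184 - 25*(-8)) = -1760 + (138 - 150 - 184 + 200) = -1760 + 4 = -1756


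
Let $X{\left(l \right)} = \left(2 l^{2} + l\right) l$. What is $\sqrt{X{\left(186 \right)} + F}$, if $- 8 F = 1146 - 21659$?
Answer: $\frac{\sqrt{206509954}}{4} \approx 3592.6$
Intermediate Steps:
$X{\left(l \right)} = l \left(l + 2 l^{2}\right)$ ($X{\left(l \right)} = \left(l + 2 l^{2}\right) l = l \left(l + 2 l^{2}\right)$)
$F = \frac{20513}{8}$ ($F = - \frac{1146 - 21659}{8} = \left(- \frac{1}{8}\right) \left(-20513\right) = \frac{20513}{8} \approx 2564.1$)
$\sqrt{X{\left(186 \right)} + F} = \sqrt{186^{2} \left(1 + 2 \cdot 186\right) + \frac{20513}{8}} = \sqrt{34596 \left(1 + 372\right) + \frac{20513}{8}} = \sqrt{34596 \cdot 373 + \frac{20513}{8}} = \sqrt{12904308 + \frac{20513}{8}} = \sqrt{\frac{103254977}{8}} = \frac{\sqrt{206509954}}{4}$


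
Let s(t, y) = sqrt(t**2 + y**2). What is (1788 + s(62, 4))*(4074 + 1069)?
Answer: 9195684 + 10286*sqrt(965) ≈ 9.5152e+6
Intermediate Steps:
(1788 + s(62, 4))*(4074 + 1069) = (1788 + sqrt(62**2 + 4**2))*(4074 + 1069) = (1788 + sqrt(3844 + 16))*5143 = (1788 + sqrt(3860))*5143 = (1788 + 2*sqrt(965))*5143 = 9195684 + 10286*sqrt(965)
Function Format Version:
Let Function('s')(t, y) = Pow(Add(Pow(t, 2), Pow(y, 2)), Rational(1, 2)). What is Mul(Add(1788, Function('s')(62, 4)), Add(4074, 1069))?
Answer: Add(9195684, Mul(10286, Pow(965, Rational(1, 2)))) ≈ 9.5152e+6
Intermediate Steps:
Mul(Add(1788, Function('s')(62, 4)), Add(4074, 1069)) = Mul(Add(1788, Pow(Add(Pow(62, 2), Pow(4, 2)), Rational(1, 2))), Add(4074, 1069)) = Mul(Add(1788, Pow(Add(3844, 16), Rational(1, 2))), 5143) = Mul(Add(1788, Pow(3860, Rational(1, 2))), 5143) = Mul(Add(1788, Mul(2, Pow(965, Rational(1, 2)))), 5143) = Add(9195684, Mul(10286, Pow(965, Rational(1, 2))))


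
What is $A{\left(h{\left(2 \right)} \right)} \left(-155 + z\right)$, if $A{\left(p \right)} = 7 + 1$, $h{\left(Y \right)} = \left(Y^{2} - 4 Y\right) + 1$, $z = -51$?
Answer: $-1648$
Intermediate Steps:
$h{\left(Y \right)} = 1 + Y^{2} - 4 Y$
$A{\left(p \right)} = 8$
$A{\left(h{\left(2 \right)} \right)} \left(-155 + z\right) = 8 \left(-155 - 51\right) = 8 \left(-206\right) = -1648$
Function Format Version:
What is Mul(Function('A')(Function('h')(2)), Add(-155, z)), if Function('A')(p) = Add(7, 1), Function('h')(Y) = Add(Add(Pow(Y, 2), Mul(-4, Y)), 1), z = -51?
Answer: -1648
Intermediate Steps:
Function('h')(Y) = Add(1, Pow(Y, 2), Mul(-4, Y))
Function('A')(p) = 8
Mul(Function('A')(Function('h')(2)), Add(-155, z)) = Mul(8, Add(-155, -51)) = Mul(8, -206) = -1648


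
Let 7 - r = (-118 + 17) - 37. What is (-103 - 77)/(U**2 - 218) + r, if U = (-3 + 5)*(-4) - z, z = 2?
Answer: 8645/59 ≈ 146.53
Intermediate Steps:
U = -10 (U = (-3 + 5)*(-4) - 1*2 = 2*(-4) - 2 = -8 - 2 = -10)
r = 145 (r = 7 - ((-118 + 17) - 37) = 7 - (-101 - 37) = 7 - 1*(-138) = 7 + 138 = 145)
(-103 - 77)/(U**2 - 218) + r = (-103 - 77)/((-10)**2 - 218) + 145 = -180/(100 - 218) + 145 = -180/(-118) + 145 = -180*(-1/118) + 145 = 90/59 + 145 = 8645/59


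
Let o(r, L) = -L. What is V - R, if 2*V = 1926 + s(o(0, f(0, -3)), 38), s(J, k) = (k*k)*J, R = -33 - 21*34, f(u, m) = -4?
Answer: 4598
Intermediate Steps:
R = -747 (R = -33 - 714 = -747)
s(J, k) = J*k**2 (s(J, k) = k**2*J = J*k**2)
V = 3851 (V = (1926 - 1*(-4)*38**2)/2 = (1926 + 4*1444)/2 = (1926 + 5776)/2 = (1/2)*7702 = 3851)
V - R = 3851 - 1*(-747) = 3851 + 747 = 4598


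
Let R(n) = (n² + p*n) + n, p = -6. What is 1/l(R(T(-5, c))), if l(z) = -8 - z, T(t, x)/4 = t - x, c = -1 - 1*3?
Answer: -1/44 ≈ -0.022727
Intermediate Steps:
c = -4 (c = -1 - 3 = -4)
T(t, x) = -4*x + 4*t (T(t, x) = 4*(t - x) = -4*x + 4*t)
R(n) = n² - 5*n (R(n) = (n² - 6*n) + n = n² - 5*n)
1/l(R(T(-5, c))) = 1/(-8 - (-4*(-4) + 4*(-5))*(-5 + (-4*(-4) + 4*(-5)))) = 1/(-8 - (16 - 20)*(-5 + (16 - 20))) = 1/(-8 - (-4)*(-5 - 4)) = 1/(-8 - (-4)*(-9)) = 1/(-8 - 1*36) = 1/(-8 - 36) = 1/(-44) = -1/44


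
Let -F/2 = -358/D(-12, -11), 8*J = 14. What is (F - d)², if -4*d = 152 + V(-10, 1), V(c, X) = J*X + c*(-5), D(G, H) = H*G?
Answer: 885598081/278784 ≈ 3176.6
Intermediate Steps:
D(G, H) = G*H
J = 7/4 (J = (⅛)*14 = 7/4 ≈ 1.7500)
V(c, X) = -5*c + 7*X/4 (V(c, X) = 7*X/4 + c*(-5) = 7*X/4 - 5*c = -5*c + 7*X/4)
d = -815/16 (d = -(152 + (-5*(-10) + (7/4)*1))/4 = -(152 + (50 + 7/4))/4 = -(152 + 207/4)/4 = -¼*815/4 = -815/16 ≈ -50.938)
F = 179/33 (F = -(-716)/((-12*(-11))) = -(-716)/132 = -2*(-179/66) = 179/33 ≈ 5.4242)
(F - d)² = (179/33 - 1*(-815/16))² = (179/33 + 815/16)² = (29759/528)² = 885598081/278784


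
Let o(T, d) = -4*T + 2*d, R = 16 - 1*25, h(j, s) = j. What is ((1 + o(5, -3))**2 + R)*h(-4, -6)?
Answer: -2464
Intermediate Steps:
R = -9 (R = 16 - 25 = -9)
((1 + o(5, -3))**2 + R)*h(-4, -6) = ((1 + (-4*5 + 2*(-3)))**2 - 9)*(-4) = ((1 + (-20 - 6))**2 - 9)*(-4) = ((1 - 26)**2 - 9)*(-4) = ((-25)**2 - 9)*(-4) = (625 - 9)*(-4) = 616*(-4) = -2464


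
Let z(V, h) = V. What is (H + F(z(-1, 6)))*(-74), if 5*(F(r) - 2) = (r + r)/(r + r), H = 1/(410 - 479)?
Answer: -55796/345 ≈ -161.73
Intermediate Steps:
H = -1/69 (H = 1/(-69) = -1/69 ≈ -0.014493)
F(r) = 11/5 (F(r) = 2 + ((r + r)/(r + r))/5 = 2 + ((2*r)/((2*r)))/5 = 2 + ((2*r)*(1/(2*r)))/5 = 2 + (1/5)*1 = 2 + 1/5 = 11/5)
(H + F(z(-1, 6)))*(-74) = (-1/69 + 11/5)*(-74) = (754/345)*(-74) = -55796/345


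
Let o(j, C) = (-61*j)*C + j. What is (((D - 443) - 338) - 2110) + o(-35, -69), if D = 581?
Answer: -149660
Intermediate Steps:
o(j, C) = j - 61*C*j (o(j, C) = -61*C*j + j = j - 61*C*j)
(((D - 443) - 338) - 2110) + o(-35, -69) = (((581 - 443) - 338) - 2110) - 35*(1 - 61*(-69)) = ((138 - 338) - 2110) - 35*(1 + 4209) = (-200 - 2110) - 35*4210 = -2310 - 147350 = -149660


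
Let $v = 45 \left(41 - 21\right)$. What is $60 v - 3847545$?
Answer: $-3793545$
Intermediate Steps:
$v = 900$ ($v = 45 \cdot 20 = 900$)
$60 v - 3847545 = 60 \cdot 900 - 3847545 = 54000 - 3847545 = -3793545$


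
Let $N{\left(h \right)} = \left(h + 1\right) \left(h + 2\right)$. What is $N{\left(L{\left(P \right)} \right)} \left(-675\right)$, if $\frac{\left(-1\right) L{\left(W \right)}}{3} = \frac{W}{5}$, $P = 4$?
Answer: $-378$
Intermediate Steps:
$L{\left(W \right)} = - \frac{3 W}{5}$ ($L{\left(W \right)} = - 3 \frac{W}{5} = - \frac{3 W}{5}$)
$N{\left(h \right)} = \left(1 + h\right) \left(2 + h\right)$
$N{\left(L{\left(P \right)} \right)} \left(-675\right) = \left(2 + \left(\left(- \frac{3}{5}\right) 4\right)^{2} + 3 \left(\left(- \frac{3}{5}\right) 4\right)\right) \left(-675\right) = \left(2 + \left(- \frac{12}{5}\right)^{2} + 3 \left(- \frac{12}{5}\right)\right) \left(-675\right) = \left(2 + \frac{144}{25} - \frac{36}{5}\right) \left(-675\right) = \frac{14}{25} \left(-675\right) = -378$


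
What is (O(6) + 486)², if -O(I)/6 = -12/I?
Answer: 248004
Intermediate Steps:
O(I) = 72/I (O(I) = -(-72)/I = 72/I)
(O(6) + 486)² = (72/6 + 486)² = (72*(⅙) + 486)² = (12 + 486)² = 498² = 248004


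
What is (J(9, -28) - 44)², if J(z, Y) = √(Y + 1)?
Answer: 1909 - 264*I*√3 ≈ 1909.0 - 457.26*I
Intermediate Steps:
J(z, Y) = √(1 + Y)
(J(9, -28) - 44)² = (√(1 - 28) - 44)² = (√(-27) - 44)² = (3*I*√3 - 44)² = (-44 + 3*I*√3)²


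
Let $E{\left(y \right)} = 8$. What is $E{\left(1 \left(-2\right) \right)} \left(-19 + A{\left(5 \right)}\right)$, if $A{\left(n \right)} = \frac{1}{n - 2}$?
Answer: $- \frac{448}{3} \approx -149.33$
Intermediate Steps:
$A{\left(n \right)} = \frac{1}{-2 + n}$
$E{\left(1 \left(-2\right) \right)} \left(-19 + A{\left(5 \right)}\right) = 8 \left(-19 + \frac{1}{-2 + 5}\right) = 8 \left(-19 + \frac{1}{3}\right) = 8 \left(- \frac{56}{3}\right) = - \frac{448}{3}$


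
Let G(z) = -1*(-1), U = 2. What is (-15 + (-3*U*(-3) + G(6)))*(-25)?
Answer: -100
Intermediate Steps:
G(z) = 1
(-15 + (-3*U*(-3) + G(6)))*(-25) = (-15 + (-3*2*(-3) + 1))*(-25) = (-15 + (-6*(-3) + 1))*(-25) = (-15 + (18 + 1))*(-25) = (-15 + 19)*(-25) = 4*(-25) = -100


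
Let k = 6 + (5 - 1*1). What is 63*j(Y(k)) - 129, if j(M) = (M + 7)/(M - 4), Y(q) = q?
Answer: 99/2 ≈ 49.500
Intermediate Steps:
k = 10 (k = 6 + (5 - 1) = 6 + 4 = 10)
j(M) = (7 + M)/(-4 + M)
63*j(Y(k)) - 129 = 63*((7 + 10)/(-4 + 10)) - 129 = 63*(17/6) - 129 = 357/2 - 129 = 99/2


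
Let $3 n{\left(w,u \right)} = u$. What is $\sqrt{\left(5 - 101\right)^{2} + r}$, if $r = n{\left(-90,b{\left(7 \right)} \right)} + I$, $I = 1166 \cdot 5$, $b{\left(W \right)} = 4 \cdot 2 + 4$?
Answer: $5 \sqrt{602} \approx 122.68$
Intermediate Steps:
$b{\left(W \right)} = 12$ ($b{\left(W \right)} = 8 + 4 = 12$)
$n{\left(w,u \right)} = \frac{u}{3}$
$I = 5830$
$r = 5834$ ($r = \frac{1}{3} \cdot 12 + 5830 = 4 + 5830 = 5834$)
$\sqrt{\left(5 - 101\right)^{2} + r} = \sqrt{\left(5 - 101\right)^{2} + 5834} = \sqrt{\left(-96\right)^{2} + 5834} = \sqrt{9216 + 5834} = \sqrt{15050} = 5 \sqrt{602}$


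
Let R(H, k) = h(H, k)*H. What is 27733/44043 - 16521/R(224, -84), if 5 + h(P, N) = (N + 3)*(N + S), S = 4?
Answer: 39496308797/63879967200 ≈ 0.61829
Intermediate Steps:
h(P, N) = -5 + (3 + N)*(4 + N) (h(P, N) = -5 + (N + 3)*(N + 4) = -5 + (3 + N)*(4 + N))
R(H, k) = H*(7 + k² + 7*k) (R(H, k) = (7 + k² + 7*k)*H = H*(7 + k² + 7*k))
27733/44043 - 16521/R(224, -84) = 27733/44043 - 16521*1/(224*(7 + (-84)² + 7*(-84))) = 27733*(1/44043) - 16521*1/(224*(7 + 7056 - 588)) = 27733/44043 - 16521/(224*6475) = 27733/44043 - 16521/1450400 = 39496308797/63879967200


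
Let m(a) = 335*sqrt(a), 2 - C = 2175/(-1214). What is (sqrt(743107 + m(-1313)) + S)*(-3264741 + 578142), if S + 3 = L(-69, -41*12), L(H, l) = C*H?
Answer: 863067242151/1214 - 2686599*sqrt(743107 + 335*I*sqrt(1313)) ≈ -1.6051e+9 - 1.8915e+7*I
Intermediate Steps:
C = 4603/1214 (C = 2 - 2175/(-1214) = 2 - 2175*(-1)/1214 = 2 - 1*(-2175/1214) = 2 + 2175/1214 = 4603/1214 ≈ 3.7916)
L(H, l) = 4603*H/1214
S = -321249/1214 (S = -3 + (4603/1214)*(-69) = -3 - 317607/1214 = -321249/1214 ≈ -264.62)
(sqrt(743107 + m(-1313)) + S)*(-3264741 + 578142) = (sqrt(743107 + 335*sqrt(-1313)) - 321249/1214)*(-3264741 + 578142) = (sqrt(743107 + 335*(I*sqrt(1313))) - 321249/1214)*(-2686599) = (sqrt(743107 + 335*I*sqrt(1313)) - 321249/1214)*(-2686599) = (-321249/1214 + sqrt(743107 + 335*I*sqrt(1313)))*(-2686599) = 863067242151/1214 - 2686599*sqrt(743107 + 335*I*sqrt(1313))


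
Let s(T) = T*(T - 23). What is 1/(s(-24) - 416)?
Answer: 1/712 ≈ 0.0014045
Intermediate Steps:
s(T) = T*(-23 + T)
1/(s(-24) - 416) = 1/(-24*(-23 - 24) - 416) = 1/(-24*(-47) - 416) = 1/(1128 - 416) = 1/712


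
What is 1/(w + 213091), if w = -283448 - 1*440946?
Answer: -1/511303 ≈ -1.9558e-6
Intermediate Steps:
w = -724394 (w = -283448 - 440946 = -724394)
1/(w + 213091) = 1/(-724394 + 213091) = 1/(-511303) = -1/511303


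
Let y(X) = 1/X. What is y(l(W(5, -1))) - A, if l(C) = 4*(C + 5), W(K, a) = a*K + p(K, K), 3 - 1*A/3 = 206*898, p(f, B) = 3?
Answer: 6659461/12 ≈ 5.5496e+5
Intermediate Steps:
A = -554955 (A = 9 - 618*898 = 9 - 3*184988 = 9 - 554964 = -554955)
W(K, a) = 3 + K*a (W(K, a) = a*K + 3 = K*a + 3 = 3 + K*a)
l(C) = 20 + 4*C (l(C) = 4*(5 + C) = 20 + 4*C)
y(l(W(5, -1))) - A = 1/(20 + 4*(3 + 5*(-1))) - 1*(-554955) = 1/(20 + 4*(3 - 5)) + 554955 = 1/(20 + 4*(-2)) + 554955 = 1/(20 - 8) + 554955 = 1/12 + 554955 = 6659461/12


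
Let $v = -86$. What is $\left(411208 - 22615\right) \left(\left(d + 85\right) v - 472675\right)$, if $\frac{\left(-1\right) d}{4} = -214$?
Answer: $-215125473393$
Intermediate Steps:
$d = 856$ ($d = \left(-4\right) \left(-214\right) = 856$)
$\left(411208 - 22615\right) \left(\left(d + 85\right) v - 472675\right) = \left(411208 - 22615\right) \left(\left(856 + 85\right) \left(-86\right) - 472675\right) = 388593 \left(941 \left(-86\right) - 472675\right) = 388593 \left(-80926 - 472675\right) = 388593 \left(-553601\right) = -215125473393$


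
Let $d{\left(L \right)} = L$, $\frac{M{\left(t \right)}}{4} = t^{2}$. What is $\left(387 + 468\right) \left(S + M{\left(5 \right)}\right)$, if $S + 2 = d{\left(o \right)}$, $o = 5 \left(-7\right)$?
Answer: $53865$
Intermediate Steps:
$o = -35$
$M{\left(t \right)} = 4 t^{2}$
$S = -37$ ($S = -2 - 35 = -37$)
$\left(387 + 468\right) \left(S + M{\left(5 \right)}\right) = \left(387 + 468\right) \left(-37 + 4 \cdot 5^{2}\right) = 855 \left(-37 + 4 \cdot 25\right) = 855 \left(-37 + 100\right) = 855 \cdot 63 = 53865$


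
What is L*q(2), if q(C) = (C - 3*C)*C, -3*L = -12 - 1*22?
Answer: -272/3 ≈ -90.667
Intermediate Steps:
L = 34/3 (L = -(-12 - 1*22)/3 = -(-12 - 22)/3 = -1/3*(-34) = 34/3 ≈ 11.333)
q(C) = -2*C**2 (q(C) = (-2*C)*C = -2*C**2)
L*q(2) = 34*(-2*2**2)/3 = 34*(-2*4)/3 = (34/3)*(-8) = -272/3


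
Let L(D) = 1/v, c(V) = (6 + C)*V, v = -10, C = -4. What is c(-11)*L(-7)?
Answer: 11/5 ≈ 2.2000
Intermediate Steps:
c(V) = 2*V (c(V) = (6 - 4)*V = 2*V)
L(D) = -⅒ (L(D) = 1/(-10) = -⅒)
c(-11)*L(-7) = (2*(-11))*(-⅒) = -22*(-⅒) = 11/5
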